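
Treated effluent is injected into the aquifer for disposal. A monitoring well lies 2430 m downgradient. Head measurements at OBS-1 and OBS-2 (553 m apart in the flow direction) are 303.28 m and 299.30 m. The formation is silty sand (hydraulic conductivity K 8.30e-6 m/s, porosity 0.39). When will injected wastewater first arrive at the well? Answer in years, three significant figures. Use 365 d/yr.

503 years

Hydraulic gradient i = (303.28 − 299.30) / 553 = 3.98 / 553 = 0.007197
K = 8.30e-6 m/s × 86400 s/d = 0.7171 m/d
Specific discharge q = 0.7171 × 0.007197 = 0.005161 m/d
Seepage velocity v = q / n = 0.005161 / 0.39 = 0.01323 m/d
t = L / v = 2430 / 0.01323 = 183600 d
   = 183600 / 365 = 503 yr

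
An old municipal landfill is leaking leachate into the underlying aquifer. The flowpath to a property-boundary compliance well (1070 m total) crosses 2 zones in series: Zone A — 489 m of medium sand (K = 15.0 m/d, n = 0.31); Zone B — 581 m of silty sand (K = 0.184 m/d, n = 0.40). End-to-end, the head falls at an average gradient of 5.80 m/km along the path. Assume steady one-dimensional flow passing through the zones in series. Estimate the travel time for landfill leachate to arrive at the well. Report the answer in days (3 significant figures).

197000 days

Continuity: the same q passes through each zone, so ΔH = q·Σ(L_j/K_j) — the zones act as resistances in series.
Σ(L/K) = 489/15.0 + 581/0.184 = 32.60 + 3158 = 3190 d
K_eq = L_total / Σ(L/K) = 1070 / 3190 = 0.3354 m/d
q = K_eq · i = 0.3354 × 0.0058 = 0.001945 m/d (same in every zone)
Zone A: v = q/n = 0.001945/0.31 = 0.006275 m/d → t_A = 489/0.006275 = 77930 d
Zone B: v = q/n = 0.001945/0.40 = 0.004863 m/d → t_B = 581/0.004863 = 119500 d
Total t = 77930 + 119500 = 197400 d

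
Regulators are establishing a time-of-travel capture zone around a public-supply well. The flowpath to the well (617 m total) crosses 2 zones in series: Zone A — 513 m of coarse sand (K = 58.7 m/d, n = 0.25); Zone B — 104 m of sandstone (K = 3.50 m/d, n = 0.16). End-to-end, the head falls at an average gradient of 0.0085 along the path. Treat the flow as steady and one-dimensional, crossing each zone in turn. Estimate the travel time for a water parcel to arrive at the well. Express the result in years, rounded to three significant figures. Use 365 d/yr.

Continuity: the same q passes through each zone, so ΔH = q·Σ(L_j/K_j) — the zones act as resistances in series.
Σ(L/K) = 513/58.7 + 104/3.50 = 8.739 + 29.71 = 38.45 d
K_eq = L_total / Σ(L/K) = 617 / 38.45 = 16.05 m/d
q = K_eq · i = 16.05 × 0.0085 = 0.1364 m/d (same in every zone)
Zone A: v = q/n = 0.1364/0.25 = 0.5455 m/d → t_A = 513/0.5455 = 940.4 d
Zone B: v = q/n = 0.1364/0.16 = 0.8524 m/d → t_B = 104/0.8524 = 122.0 d
Total t = 940.4 + 122.0 = 1062 d
   = 1062 / 365 = 2.91 yr

2.91 years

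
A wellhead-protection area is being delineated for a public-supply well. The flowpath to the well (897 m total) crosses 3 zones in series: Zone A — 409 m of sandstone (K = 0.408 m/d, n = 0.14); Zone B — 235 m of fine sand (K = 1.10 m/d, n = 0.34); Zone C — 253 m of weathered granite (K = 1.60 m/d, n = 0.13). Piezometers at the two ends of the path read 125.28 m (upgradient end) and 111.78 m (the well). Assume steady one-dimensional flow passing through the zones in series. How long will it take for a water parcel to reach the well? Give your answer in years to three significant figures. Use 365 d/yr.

Total head drop ΔH = 125.28 − 111.78 = 13.50 m
Continuity: the same q passes through each zone, so ΔH = q·Σ(L_j/K_j) — the zones act as resistances in series.
Σ(L/K) = 409/0.408 + 235/1.10 + 253/1.60 = 1002 + 213.6 + 158.1 = 1374 d
q = ΔH / Σ(L/K) = 13.50 / 1374 = 0.009824 m/d (same in every zone)
Zone A: v = q/n = 0.009824/0.14 = 0.07017 m/d → t_A = 409/0.07017 = 5829 d
Zone B: v = q/n = 0.009824/0.34 = 0.02889 m/d → t_B = 235/0.02889 = 8133 d
Zone C: v = q/n = 0.009824/0.13 = 0.07557 m/d → t_C = 253/0.07557 = 3348 d
Total t = 5829 + 8133 + 3348 = 17310 d
   = 17310 / 365 = 47.4 yr

47.4 years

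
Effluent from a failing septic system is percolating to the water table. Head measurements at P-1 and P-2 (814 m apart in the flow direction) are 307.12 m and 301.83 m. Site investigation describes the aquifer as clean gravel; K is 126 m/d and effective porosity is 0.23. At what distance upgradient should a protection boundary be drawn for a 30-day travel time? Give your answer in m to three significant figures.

107 m

Hydraulic gradient i = (307.12 − 301.83) / 814 = 5.29 / 814 = 0.006499
q = Ki = 126 × 0.006499 = 0.8188 m/d
Average linear velocity = 0.8188 / 0.23 = 3.560 m/d
L = v × T = 3.560 × 30 = 106.8 m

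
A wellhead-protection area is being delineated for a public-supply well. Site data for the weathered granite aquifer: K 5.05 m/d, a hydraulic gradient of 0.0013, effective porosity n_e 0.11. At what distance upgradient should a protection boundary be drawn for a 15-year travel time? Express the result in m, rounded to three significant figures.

327 m

Darcy flux q = K·i = 5.05 × 0.0013 = 0.006565 m/d
v_s = q/n_e = 0.006565/0.11 = 0.05968 m/d
T = 15 yr × 365 = 5475 d
L = v × T = 0.05968 × 5475 = 326.8 m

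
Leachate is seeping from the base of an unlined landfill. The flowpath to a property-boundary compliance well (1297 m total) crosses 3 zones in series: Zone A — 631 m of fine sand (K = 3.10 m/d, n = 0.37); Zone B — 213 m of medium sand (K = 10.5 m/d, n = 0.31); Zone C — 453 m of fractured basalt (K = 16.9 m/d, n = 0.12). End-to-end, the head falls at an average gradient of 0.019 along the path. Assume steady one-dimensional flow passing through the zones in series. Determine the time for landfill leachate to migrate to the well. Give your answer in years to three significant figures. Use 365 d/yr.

9.86 years

Continuity: the same q passes through each zone, so ΔH = q·Σ(L_j/K_j) — the zones act as resistances in series.
Σ(L/K) = 631/3.10 + 213/10.5 + 453/16.9 = 203.5 + 20.29 + 26.80 = 250.6 d
K_eq = L_total / Σ(L/K) = 1297 / 250.6 = 5.175 m/d
q = K_eq · i = 5.175 × 0.019 = 0.09832 m/d (same in every zone)
Zone A: v = q/n = 0.09832/0.37 = 0.2657 m/d → t_A = 631/0.2657 = 2375 d
Zone B: v = q/n = 0.09832/0.31 = 0.3172 m/d → t_B = 213/0.3172 = 671.6 d
Zone C: v = q/n = 0.09832/0.12 = 0.8193 m/d → t_C = 453/0.8193 = 552.9 d
Total t = 2375 + 671.6 + 552.9 = 3599 d
   = 3599 / 365 = 9.86 yr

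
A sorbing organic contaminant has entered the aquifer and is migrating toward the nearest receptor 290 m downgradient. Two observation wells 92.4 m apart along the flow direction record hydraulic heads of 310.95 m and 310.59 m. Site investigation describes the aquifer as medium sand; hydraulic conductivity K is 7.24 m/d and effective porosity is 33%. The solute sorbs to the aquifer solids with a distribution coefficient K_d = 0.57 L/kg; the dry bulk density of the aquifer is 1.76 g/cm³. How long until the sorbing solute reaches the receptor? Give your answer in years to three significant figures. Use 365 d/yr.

Hydraulic gradient i = (310.95 − 310.59) / 92.4 = 0.36 / 92.4 = 0.003896
Specific discharge q = 7.24 × 0.003896 = 0.02821 m/d
Seepage velocity v = q / n = 0.02821 / 0.33 = 0.08548 m/d
Retardation R = 1 + ρ_b·K_d/n = 1 + 1.76×0.57/0.33 = 4.040
Contaminant velocity v_c = v/R = 0.08548/4.040 = 0.02116 m/d
t = L/v_c = 290/0.02116 = 13710 d
   = 13710/365 = 37.6 yr

37.6 years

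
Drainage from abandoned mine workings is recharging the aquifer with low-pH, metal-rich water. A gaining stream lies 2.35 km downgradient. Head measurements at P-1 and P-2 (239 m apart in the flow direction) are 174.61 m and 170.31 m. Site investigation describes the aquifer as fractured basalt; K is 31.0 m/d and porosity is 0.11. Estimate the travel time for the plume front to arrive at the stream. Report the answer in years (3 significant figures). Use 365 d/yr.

Hydraulic gradient i = (174.61 − 170.31) / 239 = 4.30 / 239 = 0.01799
q = Ki = 31.0 × 0.01799 = 0.5577 m/d
v = Ki/n = 31.0·0.01799/0.11 = 5.070 m/d
L = 2.35 km = 2350 m
t = L / v = 2350 / 5.070 = 463.5 d
   = 463.5 / 365 = 1.27 yr

1.27 years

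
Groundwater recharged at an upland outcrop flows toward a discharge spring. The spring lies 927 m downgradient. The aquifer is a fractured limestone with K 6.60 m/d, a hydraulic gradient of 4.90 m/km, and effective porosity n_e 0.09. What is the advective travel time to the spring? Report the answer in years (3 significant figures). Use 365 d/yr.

7.07 years

q = Ki = 6.60 × 0.0049 = 0.03234 m/d
v = Ki/n = 6.60·0.0049/0.09 = 0.3593 m/d
t = L / v = 927 / 0.3593 = 2580 d
   = 2580 / 365 = 7.07 yr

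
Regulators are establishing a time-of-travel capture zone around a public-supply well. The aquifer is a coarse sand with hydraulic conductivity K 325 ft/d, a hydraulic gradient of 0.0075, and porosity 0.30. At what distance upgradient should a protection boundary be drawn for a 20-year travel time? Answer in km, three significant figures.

18.1 km

K = 325 ft/d × 0.3048 = 99.06 m/d
Darcy flux q = K·i = 99.06 × 0.0075 = 0.7430 m/d
Average linear velocity = 0.7430 / 0.30 = 2.477 m/d
T = 20 yr × 365 = 7300 d
L = v × T = 2.477 × 7300 = 18080 m
   = 18.1 km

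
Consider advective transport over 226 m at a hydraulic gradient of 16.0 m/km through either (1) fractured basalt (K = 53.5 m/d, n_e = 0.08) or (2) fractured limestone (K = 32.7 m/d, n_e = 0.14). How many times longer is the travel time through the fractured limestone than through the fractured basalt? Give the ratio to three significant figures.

2.86

Unit 1 (fractured basalt): v = 53.5×0.016/0.08 = 10.70 m/d, t = 226/10.70 = 21.12 d
Unit 2 (fractured limestone): v = 32.7×0.016/0.14 = 3.737 m/d, t = 226/3.737 = 60.47 d
t(fractured limestone) / t(fractured basalt) = 60.47/21.12 = 2.86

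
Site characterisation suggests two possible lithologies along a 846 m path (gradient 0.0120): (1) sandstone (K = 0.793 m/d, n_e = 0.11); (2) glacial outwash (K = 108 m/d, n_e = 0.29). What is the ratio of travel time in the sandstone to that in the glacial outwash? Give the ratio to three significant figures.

51.7

Unit 1 (sandstone): v = 0.793×0.012/0.11 = 0.08651 m/d, t = 846/0.08651 = 9779 d
Unit 2 (glacial outwash): v = 108×0.012/0.29 = 4.469 m/d, t = 846/4.469 = 189.3 d
t(sandstone) / t(glacial outwash) = 9779/189.3 = 51.7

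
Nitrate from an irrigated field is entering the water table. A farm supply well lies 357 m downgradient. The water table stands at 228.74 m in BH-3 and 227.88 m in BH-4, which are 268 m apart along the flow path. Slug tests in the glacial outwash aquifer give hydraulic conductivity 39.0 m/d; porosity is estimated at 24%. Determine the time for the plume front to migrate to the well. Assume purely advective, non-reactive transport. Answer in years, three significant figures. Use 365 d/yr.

1.88 years

Hydraulic gradient i = (228.74 − 227.88) / 268 = 0.86 / 268 = 0.003209
Darcy flux q = K·i = 39.0 × 0.003209 = 0.1251 m/d
v = Ki/n = 39.0·0.003209/0.24 = 0.5215 m/d
t = L / v = 357 / 0.5215 = 684.6 d
   = 684.6 / 365 = 1.88 yr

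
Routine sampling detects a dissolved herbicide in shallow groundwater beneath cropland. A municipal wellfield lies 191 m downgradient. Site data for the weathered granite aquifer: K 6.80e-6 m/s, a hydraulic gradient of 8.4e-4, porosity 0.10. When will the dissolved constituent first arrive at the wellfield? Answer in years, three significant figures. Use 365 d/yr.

K = 6.80e-6 m/s × 86400 s/d = 0.5875 m/d
q = Ki = 0.5875 × 8.4e-4 = 4.935e-4 m/d
Seepage velocity v = q / n = 4.935e-4 / 0.10 = 0.004935 m/d
t = L / v = 191 / 0.004935 = 38700 d
   = 38700 / 365 = 106 yr

106 years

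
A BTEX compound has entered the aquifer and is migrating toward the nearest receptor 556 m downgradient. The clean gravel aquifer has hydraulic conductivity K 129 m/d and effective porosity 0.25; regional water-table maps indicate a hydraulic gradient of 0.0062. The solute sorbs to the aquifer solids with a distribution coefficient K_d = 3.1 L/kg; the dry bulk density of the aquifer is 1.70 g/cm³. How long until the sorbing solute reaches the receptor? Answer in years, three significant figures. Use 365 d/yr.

q = Ki = 129 × 0.0062 = 0.7998 m/d
Average linear velocity = 0.7998 / 0.25 = 3.199 m/d
Retardation R = 1 + ρ_b·K_d/n = 1 + 1.70×3.1/0.25 = 22.08
Contaminant velocity v_c = v/R = 3.199/22.08 = 0.1449 m/d
t = L/v_c = 556/0.1449 = 3837 d
   = 3837/365 = 10.5 yr

10.5 years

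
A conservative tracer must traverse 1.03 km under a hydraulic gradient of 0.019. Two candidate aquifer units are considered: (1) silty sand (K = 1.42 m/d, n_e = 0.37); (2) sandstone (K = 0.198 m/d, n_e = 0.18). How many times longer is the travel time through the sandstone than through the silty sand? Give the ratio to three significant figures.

3.49

Unit 1 (silty sand): v = 1.42×0.019/0.37 = 0.07292 m/d, t = 1030/0.07292 = 14130 d
Unit 2 (sandstone): v = 0.198×0.019/0.18 = 0.02090 m/d, t = 1030/0.02090 = 49280 d
t(sandstone) / t(silty sand) = 49280/14130 = 3.49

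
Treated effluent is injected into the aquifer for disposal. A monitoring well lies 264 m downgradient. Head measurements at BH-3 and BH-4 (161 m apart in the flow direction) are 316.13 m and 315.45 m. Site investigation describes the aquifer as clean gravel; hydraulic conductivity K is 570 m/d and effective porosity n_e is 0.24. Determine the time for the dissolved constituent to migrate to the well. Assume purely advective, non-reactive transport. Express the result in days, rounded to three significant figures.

26.3 days

Hydraulic gradient i = (316.13 − 315.45) / 161 = 0.68 / 161 = 0.004224
Darcy flux q = K·i = 570 × 0.004224 = 2.407 m/d
Seepage velocity v = q / n = 2.407 / 0.24 = 10.03 m/d
t = L / v = 264 / 10.03 = 26.32 d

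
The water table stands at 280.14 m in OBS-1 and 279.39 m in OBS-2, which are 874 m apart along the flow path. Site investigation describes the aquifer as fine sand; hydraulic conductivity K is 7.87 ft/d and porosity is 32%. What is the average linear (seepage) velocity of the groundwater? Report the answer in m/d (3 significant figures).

Hydraulic gradient i = (280.14 − 279.39) / 874 = 0.75 / 874 = 8.581e-4
K = 7.87 ft/d × 0.3048 = 2.399 m/d
q = Ki = 2.399 × 8.581e-4 = 0.002058 m/d
Average linear velocity = 0.002058 / 0.32 = 0.006433 m/d

0.00643 m/d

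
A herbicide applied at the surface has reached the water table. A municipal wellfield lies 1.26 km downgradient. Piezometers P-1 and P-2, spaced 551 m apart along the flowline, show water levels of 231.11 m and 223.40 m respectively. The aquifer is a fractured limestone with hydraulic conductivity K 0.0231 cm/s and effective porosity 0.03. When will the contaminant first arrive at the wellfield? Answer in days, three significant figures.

135 days

Hydraulic gradient i = (231.11 − 223.40) / 551 = 7.71 / 551 = 0.01399
K = 0.0231 cm/s × 864 = 19.96 m/d
Specific discharge q = 19.96 × 0.01399 = 0.2793 m/d
v = Ki/n = 19.96·0.01399/0.03 = 9.309 m/d
L = 1.26 km = 1260 m
t = L / v = 1260 / 9.309 = 135.4 d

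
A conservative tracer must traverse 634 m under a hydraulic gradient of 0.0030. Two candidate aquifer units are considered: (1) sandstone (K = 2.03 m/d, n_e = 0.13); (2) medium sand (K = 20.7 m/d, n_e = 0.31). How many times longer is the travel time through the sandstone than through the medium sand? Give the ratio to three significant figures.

4.28

Unit 1 (sandstone): v = 2.03×0.0030/0.13 = 0.04685 m/d, t = 634/0.04685 = 13530 d
Unit 2 (medium sand): v = 20.7×0.0030/0.31 = 0.2003 m/d, t = 634/0.2003 = 3165 d
t(sandstone) / t(medium sand) = 13530/3165 = 4.28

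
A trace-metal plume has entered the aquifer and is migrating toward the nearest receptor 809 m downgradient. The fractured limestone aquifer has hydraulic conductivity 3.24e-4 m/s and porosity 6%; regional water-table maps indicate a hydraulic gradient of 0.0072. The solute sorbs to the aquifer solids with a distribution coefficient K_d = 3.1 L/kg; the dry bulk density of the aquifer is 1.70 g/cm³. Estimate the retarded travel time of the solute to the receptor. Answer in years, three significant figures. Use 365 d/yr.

K = 3.24e-4 m/s × 86400 s/d = 27.99 m/d
Specific discharge q = 27.99 × 0.0072 = 0.2016 m/d
v = Ki/n = 27.99·0.0072/0.06 = 3.359 m/d
Retardation R = 1 + ρ_b·K_d/n = 1 + 1.70×3.1/0.06 = 88.83
Contaminant velocity v_c = v/R = 3.359/88.83 = 0.03781 m/d
t = L/v_c = 809/0.03781 = 21390 d
   = 21390/365 = 58.6 yr

58.6 years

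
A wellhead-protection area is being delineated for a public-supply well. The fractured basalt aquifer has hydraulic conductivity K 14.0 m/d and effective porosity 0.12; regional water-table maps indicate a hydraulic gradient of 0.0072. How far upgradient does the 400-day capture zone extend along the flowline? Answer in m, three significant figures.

Specific discharge q = 14.0 × 0.0072 = 0.1008 m/d
v_s = q/n_e = 0.1008/0.12 = 0.8400 m/d
L = v × T = 0.8400 × 400 = 336.0 m

336 m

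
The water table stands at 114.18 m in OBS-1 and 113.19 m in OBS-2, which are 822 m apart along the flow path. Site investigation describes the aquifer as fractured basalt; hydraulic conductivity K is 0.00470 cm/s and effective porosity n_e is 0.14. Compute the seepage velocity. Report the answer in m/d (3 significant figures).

Hydraulic gradient i = (114.18 − 113.19) / 822 = 0.99 / 822 = 0.001204
K = 0.00470 cm/s × 864 = 4.061 m/d
Specific discharge q = 4.061 × 0.001204 = 0.004891 m/d
v_s = q/n_e = 0.004891/0.14 = 0.03493 m/d

0.0349 m/d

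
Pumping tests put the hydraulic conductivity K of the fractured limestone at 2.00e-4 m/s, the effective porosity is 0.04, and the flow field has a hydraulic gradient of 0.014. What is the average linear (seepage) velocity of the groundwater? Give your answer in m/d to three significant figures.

6.05 m/d

K = 2.00e-4 m/s × 86400 s/d = 17.28 m/d
Darcy flux q = K·i = 17.28 × 0.014 = 0.2419 m/d
v_s = q/n_e = 0.2419/0.04 = 6.048 m/d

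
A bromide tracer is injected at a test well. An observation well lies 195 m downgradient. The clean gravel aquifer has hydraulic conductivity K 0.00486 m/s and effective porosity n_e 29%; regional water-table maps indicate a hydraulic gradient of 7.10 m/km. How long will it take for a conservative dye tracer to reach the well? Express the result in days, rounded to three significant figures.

19.0 days

K = 0.00486 m/s × 86400 s/d = 419.9 m/d
Darcy flux q = K·i = 419.9 × 0.0071 = 2.981 m/d
Seepage velocity v = q / n = 2.981 / 0.29 = 10.28 m/d
t = L / v = 195 / 10.28 = 18.97 d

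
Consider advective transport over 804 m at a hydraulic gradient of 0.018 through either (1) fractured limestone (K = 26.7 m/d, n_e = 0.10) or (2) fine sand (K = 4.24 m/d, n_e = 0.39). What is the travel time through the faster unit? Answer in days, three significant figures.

Unit 1 (fractured limestone): v = 26.7×0.018/0.10 = 4.806 m/d, t = 804/4.806 = 167.3 d
Unit 2 (fine sand): v = 4.24×0.018/0.39 = 0.1957 m/d, t = 804/0.1957 = 4108 d
Faster unit: t = 167 d

167 days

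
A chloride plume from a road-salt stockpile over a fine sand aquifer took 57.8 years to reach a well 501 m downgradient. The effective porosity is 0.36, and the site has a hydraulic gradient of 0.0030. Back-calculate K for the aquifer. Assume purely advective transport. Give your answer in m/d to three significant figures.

2.85 m/d

t = 57.8 years = 21100 d
v = L / t = 501 / 21100 = 0.02375 m/d
K = v · n / i = 0.02375 × 0.36 / 0.0030 = 2.85 m/d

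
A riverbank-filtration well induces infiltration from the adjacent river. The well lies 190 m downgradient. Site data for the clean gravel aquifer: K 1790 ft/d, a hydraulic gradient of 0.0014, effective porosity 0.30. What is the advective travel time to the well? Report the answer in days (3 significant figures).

K = 1790 ft/d × 0.3048 = 545.6 m/d
Specific discharge q = 545.6 × 0.0014 = 0.7638 m/d
Average linear velocity = 0.7638 / 0.30 = 2.546 m/d
t = L / v = 190 / 2.546 = 74.62 d

74.6 days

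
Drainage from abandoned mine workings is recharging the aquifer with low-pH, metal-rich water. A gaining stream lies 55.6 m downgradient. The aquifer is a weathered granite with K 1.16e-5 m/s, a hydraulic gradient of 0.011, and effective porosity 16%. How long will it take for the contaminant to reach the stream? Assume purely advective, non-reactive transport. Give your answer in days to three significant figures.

K = 1.16e-5 m/s × 86400 s/d = 1.002 m/d
q = Ki = 1.002 × 0.011 = 0.01102 m/d
v = Ki/n = 1.002·0.011/0.16 = 0.06890 m/d
t = L / v = 55.6 / 0.06890 = 806.9 d

807 days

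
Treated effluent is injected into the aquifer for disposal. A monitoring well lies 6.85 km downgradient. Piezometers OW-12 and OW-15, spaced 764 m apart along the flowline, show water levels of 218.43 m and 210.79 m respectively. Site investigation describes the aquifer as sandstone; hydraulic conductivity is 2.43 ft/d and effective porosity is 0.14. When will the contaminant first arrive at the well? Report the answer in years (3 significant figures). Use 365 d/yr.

Hydraulic gradient i = (218.43 − 210.79) / 764 = 7.64 / 764 = 0.01000
K = 2.43 ft/d × 0.3048 = 0.7407 m/d
Specific discharge q = 0.7407 × 0.01000 = 0.007407 m/d
v_s = q/n_e = 0.007407/0.14 = 0.05290 m/d
L = 6.85 km = 6850 m
t = L / v = 6850 / 0.05290 = 129500 d
   = 129500 / 365 = 355 yr

355 years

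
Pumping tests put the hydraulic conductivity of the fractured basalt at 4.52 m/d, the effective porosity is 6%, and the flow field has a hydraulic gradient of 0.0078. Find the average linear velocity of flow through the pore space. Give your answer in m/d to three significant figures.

0.588 m/d

Specific discharge q = 4.52 × 0.0078 = 0.03526 m/d
Seepage velocity v = q / n = 0.03526 / 0.06 = 0.5876 m/d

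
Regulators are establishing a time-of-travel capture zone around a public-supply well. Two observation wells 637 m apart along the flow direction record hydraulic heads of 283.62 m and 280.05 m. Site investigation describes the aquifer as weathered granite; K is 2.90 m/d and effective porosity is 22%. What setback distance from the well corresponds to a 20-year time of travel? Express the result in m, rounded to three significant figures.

Hydraulic gradient i = (283.62 − 280.05) / 637 = 3.57 / 637 = 0.005604
Darcy flux q = K·i = 2.90 × 0.005604 = 0.01625 m/d
v_s = q/n_e = 0.01625/0.22 = 0.07388 m/d
T = 20 yr × 365 = 7300 d
L = v × T = 0.07388 × 7300 = 539.3 m

539 m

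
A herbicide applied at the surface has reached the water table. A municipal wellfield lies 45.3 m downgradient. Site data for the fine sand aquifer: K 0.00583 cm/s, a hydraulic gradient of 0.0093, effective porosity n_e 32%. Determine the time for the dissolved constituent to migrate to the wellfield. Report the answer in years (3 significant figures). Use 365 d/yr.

0.848 years

K = 0.00583 cm/s × 864 = 5.037 m/d
q = Ki = 5.037 × 0.0093 = 0.04685 m/d
v_s = q/n_e = 0.04685/0.32 = 0.1464 m/d
t = L / v = 45.3 / 0.1464 = 309.4 d
   = 309.4 / 365 = 0.848 yr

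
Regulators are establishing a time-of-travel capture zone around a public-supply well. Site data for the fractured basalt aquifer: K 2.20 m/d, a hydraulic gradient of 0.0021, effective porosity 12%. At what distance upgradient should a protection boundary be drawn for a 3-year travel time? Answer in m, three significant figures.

42.2 m

Specific discharge q = 2.20 × 0.0021 = 0.004620 m/d
Average linear velocity = 0.004620 / 0.12 = 0.03850 m/d
T = 3 yr × 365 = 1095 d
L = v × T = 0.03850 × 1095 = 42.16 m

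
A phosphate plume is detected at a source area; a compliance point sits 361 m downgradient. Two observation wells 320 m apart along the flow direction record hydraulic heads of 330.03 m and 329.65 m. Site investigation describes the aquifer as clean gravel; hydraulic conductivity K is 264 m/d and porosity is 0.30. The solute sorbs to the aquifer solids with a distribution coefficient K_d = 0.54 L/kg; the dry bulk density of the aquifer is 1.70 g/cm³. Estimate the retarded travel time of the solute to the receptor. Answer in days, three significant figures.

1400 days

Hydraulic gradient i = (330.03 − 329.65) / 320 = 0.38 / 320 = 0.001188
Darcy flux q = K·i = 264 × 0.001188 = 0.3135 m/d
Seepage velocity v = q / n = 0.3135 / 0.30 = 1.045 m/d
Retardation R = 1 + ρ_b·K_d/n = 1 + 1.70×0.54/0.30 = 4.060
Contaminant velocity v_c = v/R = 1.045/4.060 = 0.2574 m/d
t = L/v_c = 361/0.2574 = 1403 d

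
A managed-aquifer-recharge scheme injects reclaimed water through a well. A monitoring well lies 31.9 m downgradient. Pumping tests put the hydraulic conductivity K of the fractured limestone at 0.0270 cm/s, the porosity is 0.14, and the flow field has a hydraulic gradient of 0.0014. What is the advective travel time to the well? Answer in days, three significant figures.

K = 0.0270 cm/s × 864 = 23.33 m/d
Darcy flux q = K·i = 23.33 × 0.0014 = 0.03266 m/d
v = Ki/n = 23.33·0.0014/0.14 = 0.2333 m/d
t = L / v = 31.9 / 0.2333 = 136.7 d

137 days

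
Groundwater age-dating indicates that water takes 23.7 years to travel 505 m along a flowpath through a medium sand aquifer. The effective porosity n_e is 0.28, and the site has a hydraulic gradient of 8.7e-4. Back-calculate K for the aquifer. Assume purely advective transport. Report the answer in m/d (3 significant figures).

t = 23.7 years = 8651 d
v = L / t = 505 / 8651 = 0.05838 m/d
K = v · n / i = 0.05838 × 0.28 / 8.7e-4 = 18.8 m/d

18.8 m/d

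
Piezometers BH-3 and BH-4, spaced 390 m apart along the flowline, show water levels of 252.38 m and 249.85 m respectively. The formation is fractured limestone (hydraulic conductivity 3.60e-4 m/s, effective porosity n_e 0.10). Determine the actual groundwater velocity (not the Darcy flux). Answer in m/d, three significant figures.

2.02 m/d

Hydraulic gradient i = (252.38 − 249.85) / 390 = 2.53 / 390 = 0.006487
K = 3.60e-4 m/s × 86400 s/d = 31.10 m/d
Specific discharge q = 31.10 × 0.006487 = 0.2018 m/d
Seepage velocity v = q / n = 0.2018 / 0.10 = 2.018 m/d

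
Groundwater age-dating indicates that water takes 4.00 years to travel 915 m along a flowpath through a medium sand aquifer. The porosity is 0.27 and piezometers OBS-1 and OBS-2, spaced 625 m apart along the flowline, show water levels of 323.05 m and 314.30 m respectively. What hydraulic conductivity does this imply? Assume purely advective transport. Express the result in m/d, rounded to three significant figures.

Hydraulic gradient i = (323.05 − 314.30) / 625 = 8.75 / 625 = 0.01400
t = 4.00 years = 1460 d
v = L / t = 915 / 1460 = 0.6267 m/d
K = v · n / i = 0.6267 × 0.27 / 0.01400 = 12.1 m/d

12.1 m/d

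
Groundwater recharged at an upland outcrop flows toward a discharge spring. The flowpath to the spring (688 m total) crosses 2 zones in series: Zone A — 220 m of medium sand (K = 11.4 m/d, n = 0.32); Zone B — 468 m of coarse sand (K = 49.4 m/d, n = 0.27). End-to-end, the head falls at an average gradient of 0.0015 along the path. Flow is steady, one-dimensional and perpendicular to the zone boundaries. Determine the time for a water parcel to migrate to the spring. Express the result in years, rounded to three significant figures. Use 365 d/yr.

Steady 1-D flow in series ⇒ the Darcy flux q is identical in every zone and the zone head losses add (resistances L/K in series).
Σ(L/K) = 220/11.4 + 468/49.4 = 19.30 + 9.474 = 28.77 d
K_eq = L_total / Σ(L/K) = 688 / 28.77 = 23.91 m/d
q = K_eq · i = 23.91 × 0.0015 = 0.03587 m/d (same in every zone)
Zone A: v = q/n = 0.03587/0.32 = 0.1121 m/d → t_A = 220/0.1121 = 1963 d
Zone B: v = q/n = 0.03587/0.27 = 0.1328 m/d → t_B = 468/0.1328 = 3523 d
Total t = 1963 + 3523 = 5486 d
   = 5486 / 365 = 15.0 yr

15.0 years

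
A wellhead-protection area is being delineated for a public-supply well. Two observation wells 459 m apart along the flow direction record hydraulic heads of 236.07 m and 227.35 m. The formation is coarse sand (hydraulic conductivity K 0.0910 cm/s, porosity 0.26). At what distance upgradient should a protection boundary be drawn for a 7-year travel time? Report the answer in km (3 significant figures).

14.7 km

Hydraulic gradient i = (236.07 − 227.35) / 459 = 8.72 / 459 = 0.01900
K = 0.0910 cm/s × 864 = 78.62 m/d
Darcy flux q = K·i = 78.62 × 0.01900 = 1.494 m/d
v_s = q/n_e = 1.494/0.26 = 5.745 m/d
T = 7 yr × 365 = 2555 d
L = v × T = 5.745 × 2555 = 14680 m
   = 14.7 km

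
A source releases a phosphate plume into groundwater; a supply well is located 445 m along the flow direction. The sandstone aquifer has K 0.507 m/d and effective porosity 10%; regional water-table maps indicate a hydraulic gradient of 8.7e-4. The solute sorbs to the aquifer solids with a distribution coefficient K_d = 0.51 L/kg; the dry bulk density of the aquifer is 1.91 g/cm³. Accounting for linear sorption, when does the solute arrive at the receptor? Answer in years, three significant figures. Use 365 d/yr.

2970 years

Darcy flux q = K·i = 0.507 × 8.7e-4 = 4.411e-4 m/d
Seepage velocity v = q / n = 4.411e-4 / 0.10 = 0.004411 m/d
Retardation R = 1 + ρ_b·K_d/n = 1 + 1.91×0.51/0.10 = 10.74
Contaminant velocity v_c = v/R = 0.004411/10.74 = 4.107e-4 m/d
t = L/v_c = 445/4.107e-4 = 1.084e6 d
   = 1.084e6/365 = 2970 yr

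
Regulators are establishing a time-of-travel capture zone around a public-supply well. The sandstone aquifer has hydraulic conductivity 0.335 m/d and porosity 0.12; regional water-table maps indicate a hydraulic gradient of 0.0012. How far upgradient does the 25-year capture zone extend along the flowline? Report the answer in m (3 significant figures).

30.6 m

q = Ki = 0.335 × 0.0012 = 4.020e-4 m/d
v = Ki/n = 0.335·0.0012/0.12 = 0.003350 m/d
T = 25 yr × 365 = 9125 d
L = v × T = 0.003350 × 9125 = 30.57 m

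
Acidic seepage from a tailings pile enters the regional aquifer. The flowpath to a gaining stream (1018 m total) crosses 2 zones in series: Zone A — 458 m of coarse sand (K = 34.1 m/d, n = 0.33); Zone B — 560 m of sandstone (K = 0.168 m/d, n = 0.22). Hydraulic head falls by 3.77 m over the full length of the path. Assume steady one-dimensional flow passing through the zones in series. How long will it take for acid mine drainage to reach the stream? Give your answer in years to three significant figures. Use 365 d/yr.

667 years

Steady 1-D flow in series ⇒ the Darcy flux q is identical in every zone and the zone head losses add (resistances L/K in series).
Σ(L/K) = 458/34.1 + 560/0.168 = 13.43 + 3333 = 3347 d
q = ΔH / Σ(L/K) = 3.77 / 3347 = 0.001126 m/d (same in every zone)
Zone A: v = q/n = 0.001126/0.33 = 0.003414 m/d → t_A = 458/0.003414 = 134200 d
Zone B: v = q/n = 0.001126/0.22 = 0.005120 m/d → t_B = 560/0.005120 = 109400 d
Total t = 134200 + 109400 = 243500 d
   = 243500 / 365 = 667 yr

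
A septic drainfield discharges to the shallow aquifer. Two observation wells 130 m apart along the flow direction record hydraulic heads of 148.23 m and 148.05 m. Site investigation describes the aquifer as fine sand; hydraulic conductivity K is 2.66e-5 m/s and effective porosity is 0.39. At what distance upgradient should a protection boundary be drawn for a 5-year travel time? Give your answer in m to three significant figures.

14.9 m

Hydraulic gradient i = (148.23 − 148.05) / 130 = 0.18 / 130 = 0.001385
K = 2.66e-5 m/s × 86400 s/d = 2.298 m/d
Specific discharge q = 2.298 × 0.001385 = 0.003182 m/d
v_s = q/n_e = 0.003182/0.39 = 0.008159 m/d
T = 5 yr × 365 = 1825 d
L = v × T = 0.008159 × 1825 = 14.89 m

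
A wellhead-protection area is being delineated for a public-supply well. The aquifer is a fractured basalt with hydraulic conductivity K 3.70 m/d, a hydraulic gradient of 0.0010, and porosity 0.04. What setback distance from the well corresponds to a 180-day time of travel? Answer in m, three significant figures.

16.7 m

Darcy flux q = K·i = 3.70 × 0.0010 = 0.003700 m/d
Average linear velocity = 0.003700 / 0.04 = 0.09250 m/d
L = v × T = 0.09250 × 180 = 16.65 m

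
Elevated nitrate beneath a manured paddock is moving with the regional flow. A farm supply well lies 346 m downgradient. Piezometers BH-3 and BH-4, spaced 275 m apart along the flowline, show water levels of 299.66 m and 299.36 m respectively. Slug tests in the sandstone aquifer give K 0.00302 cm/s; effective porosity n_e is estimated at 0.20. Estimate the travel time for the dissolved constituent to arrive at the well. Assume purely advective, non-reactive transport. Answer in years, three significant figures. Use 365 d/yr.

Hydraulic gradient i = (299.66 − 299.36) / 275 = 0.30 / 275 = 0.001091
K = 0.00302 cm/s × 864 = 2.609 m/d
q = Ki = 2.609 × 0.001091 = 0.002846 m/d
Seepage velocity v = q / n = 0.002846 / 0.20 = 0.01423 m/d
t = L / v = 346 / 0.01423 = 24310 d
   = 24310 / 365 = 66.6 yr

66.6 years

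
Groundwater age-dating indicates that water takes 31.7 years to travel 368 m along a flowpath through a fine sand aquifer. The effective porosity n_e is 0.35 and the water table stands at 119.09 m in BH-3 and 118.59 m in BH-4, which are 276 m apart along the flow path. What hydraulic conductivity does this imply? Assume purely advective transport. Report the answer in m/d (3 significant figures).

6.14 m/d

Hydraulic gradient i = (119.09 − 118.59) / 276 = 0.50 / 276 = 0.001812
t = 31.7 years = 11570 d
v = L / t = 368 / 11570 = 0.03181 m/d
K = v · n / i = 0.03181 × 0.35 / 0.001812 = 6.14 m/d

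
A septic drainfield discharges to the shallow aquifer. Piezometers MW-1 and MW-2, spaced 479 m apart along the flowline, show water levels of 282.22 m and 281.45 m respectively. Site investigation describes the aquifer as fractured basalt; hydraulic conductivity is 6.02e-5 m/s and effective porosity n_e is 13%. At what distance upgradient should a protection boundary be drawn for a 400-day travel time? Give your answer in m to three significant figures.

25.7 m

Hydraulic gradient i = (282.22 − 281.45) / 479 = 0.77 / 479 = 0.001608
K = 6.02e-5 m/s × 86400 s/d = 5.201 m/d
Specific discharge q = 5.201 × 0.001608 = 0.008361 m/d
Seepage velocity v = q / n = 0.008361 / 0.13 = 0.06432 m/d
L = v × T = 0.06432 × 400 = 25.73 m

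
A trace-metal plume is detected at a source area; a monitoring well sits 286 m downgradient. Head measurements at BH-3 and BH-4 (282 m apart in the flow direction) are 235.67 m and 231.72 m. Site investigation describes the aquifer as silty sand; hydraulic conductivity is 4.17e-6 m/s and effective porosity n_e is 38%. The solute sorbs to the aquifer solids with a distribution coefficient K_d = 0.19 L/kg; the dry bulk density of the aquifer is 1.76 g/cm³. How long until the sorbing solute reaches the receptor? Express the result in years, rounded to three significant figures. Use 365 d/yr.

111 years

Hydraulic gradient i = (235.67 − 231.72) / 282 = 3.95 / 282 = 0.01401
K = 4.17e-6 m/s × 86400 s/d = 0.3603 m/d
q = Ki = 0.3603 × 0.01401 = 0.005047 m/d
v_s = q/n_e = 0.005047/0.38 = 0.01328 m/d
Retardation R = 1 + ρ_b·K_d/n = 1 + 1.76×0.19/0.38 = 1.880
Contaminant velocity v_c = v/R = 0.01328/1.880 = 0.007064 m/d
t = L/v_c = 286/0.007064 = 40490 d
   = 40490/365 = 111 yr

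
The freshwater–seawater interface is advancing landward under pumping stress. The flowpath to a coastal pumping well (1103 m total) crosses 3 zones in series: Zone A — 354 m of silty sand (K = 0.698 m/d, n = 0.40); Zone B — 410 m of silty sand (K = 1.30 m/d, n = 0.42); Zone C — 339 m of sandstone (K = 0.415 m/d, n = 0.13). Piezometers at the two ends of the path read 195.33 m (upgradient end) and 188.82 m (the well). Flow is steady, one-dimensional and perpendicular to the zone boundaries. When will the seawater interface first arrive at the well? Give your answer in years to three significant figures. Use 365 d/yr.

247 years

Total head drop ΔH = 195.33 − 188.82 = 6.51 m
Steady 1-D flow in series ⇒ the Darcy flux q is identical in every zone and the zone head losses add (resistances L/K in series).
Σ(L/K) = 354/0.698 + 410/1.30 + 339/0.415 = 507.2 + 315.4 + 816.9 = 1639 d
q = ΔH / Σ(L/K) = 6.51 / 1639 = 0.003971 m/d (same in every zone)
Zone A: v = q/n = 0.003971/0.40 = 0.009927 m/d → t_A = 354/0.009927 = 35660 d
Zone B: v = q/n = 0.003971/0.42 = 0.009455 m/d → t_B = 410/0.009455 = 43370 d
Zone C: v = q/n = 0.003971/0.13 = 0.03055 m/d → t_C = 339/0.03055 = 11100 d
Total t = 35660 + 43370 + 11100 = 90120 d
   = 90120 / 365 = 247 yr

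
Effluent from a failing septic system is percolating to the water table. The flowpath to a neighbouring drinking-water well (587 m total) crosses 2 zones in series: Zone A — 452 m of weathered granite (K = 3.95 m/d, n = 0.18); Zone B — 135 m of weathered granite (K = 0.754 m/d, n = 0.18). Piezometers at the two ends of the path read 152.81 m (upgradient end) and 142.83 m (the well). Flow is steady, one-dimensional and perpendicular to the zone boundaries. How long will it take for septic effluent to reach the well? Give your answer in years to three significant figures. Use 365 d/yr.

Total head drop ΔH = 152.81 − 142.83 = 9.98 m
Continuity: the same q passes through each zone, so ΔH = q·Σ(L_j/K_j) — the zones act as resistances in series.
Σ(L/K) = 452/3.95 + 135/0.754 = 114.4 + 179.0 = 293.5 d
q = ΔH / Σ(L/K) = 9.98 / 293.5 = 0.03401 m/d (same in every zone)
Zone A: v = q/n = 0.03401/0.18 = 0.1889 m/d → t_A = 452/0.1889 = 2393 d
Zone B: v = q/n = 0.03401/0.18 = 0.1889 m/d → t_B = 135/0.1889 = 714.6 d
Total t = 2393 + 714.6 = 3107 d
   = 3107 / 365 = 8.51 yr

8.51 years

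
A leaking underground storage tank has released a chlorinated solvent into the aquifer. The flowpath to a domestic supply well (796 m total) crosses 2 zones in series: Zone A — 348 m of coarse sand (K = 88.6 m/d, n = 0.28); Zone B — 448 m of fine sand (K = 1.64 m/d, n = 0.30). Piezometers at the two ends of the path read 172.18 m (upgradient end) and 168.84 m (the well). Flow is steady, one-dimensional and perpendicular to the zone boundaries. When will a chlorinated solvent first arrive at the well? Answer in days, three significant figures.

Total head drop ΔH = 172.18 − 168.84 = 3.34 m
Steady 1-D flow in series ⇒ the Darcy flux q is identical in every zone and the zone head losses add (resistances L/K in series).
Σ(L/K) = 348/88.6 + 448/1.64 = 3.928 + 273.2 = 277.1 d
q = ΔH / Σ(L/K) = 3.34 / 277.1 = 0.01205 m/d (same in every zone)
Zone A: v = q/n = 0.01205/0.28 = 0.04305 m/d → t_A = 348/0.04305 = 8084 d
Zone B: v = q/n = 0.01205/0.30 = 0.04018 m/d → t_B = 448/0.04018 = 11150 d
Total t = 8084 + 11150 = 19230 d

19200 days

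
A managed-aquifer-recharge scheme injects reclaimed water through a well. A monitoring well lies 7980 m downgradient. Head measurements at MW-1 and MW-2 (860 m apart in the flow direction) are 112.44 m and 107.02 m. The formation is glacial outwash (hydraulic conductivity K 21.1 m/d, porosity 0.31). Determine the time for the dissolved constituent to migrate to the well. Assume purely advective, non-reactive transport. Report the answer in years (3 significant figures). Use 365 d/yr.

51.0 years

Hydraulic gradient i = (112.44 − 107.02) / 860 = 5.42 / 860 = 0.006302
Darcy flux q = K·i = 21.1 × 0.006302 = 0.1330 m/d
v_s = q/n_e = 0.1330/0.31 = 0.4290 m/d
t = L / v = 7980 / 0.4290 = 18600 d
   = 18600 / 365 = 51.0 yr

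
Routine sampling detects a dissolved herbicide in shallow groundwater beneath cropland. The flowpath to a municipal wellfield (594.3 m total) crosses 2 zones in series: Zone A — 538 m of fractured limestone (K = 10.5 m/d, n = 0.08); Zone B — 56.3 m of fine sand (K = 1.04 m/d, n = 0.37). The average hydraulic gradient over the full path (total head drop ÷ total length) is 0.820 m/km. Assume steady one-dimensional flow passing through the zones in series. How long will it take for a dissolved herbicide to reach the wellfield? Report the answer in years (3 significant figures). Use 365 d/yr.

37.8 years

Continuity: the same q passes through each zone, so ΔH = q·Σ(L_j/K_j) — the zones act as resistances in series.
Σ(L/K) = 538/10.5 + 56.3/1.04 = 51.24 + 54.13 = 105.4 d
K_eq = L_total / Σ(L/K) = 594.3 / 105.4 = 5.640 m/d
q = K_eq · i = 5.640 × 8.2e-4 = 0.004625 m/d (same in every zone)
Zone A: v = q/n = 0.004625/0.08 = 0.05781 m/d → t_A = 538/0.05781 = 9306 d
Zone B: v = q/n = 0.004625/0.37 = 0.01250 m/d → t_B = 56.3/0.01250 = 4504 d
Total t = 9306 + 4504 = 13810 d
   = 13810 / 365 = 37.8 yr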